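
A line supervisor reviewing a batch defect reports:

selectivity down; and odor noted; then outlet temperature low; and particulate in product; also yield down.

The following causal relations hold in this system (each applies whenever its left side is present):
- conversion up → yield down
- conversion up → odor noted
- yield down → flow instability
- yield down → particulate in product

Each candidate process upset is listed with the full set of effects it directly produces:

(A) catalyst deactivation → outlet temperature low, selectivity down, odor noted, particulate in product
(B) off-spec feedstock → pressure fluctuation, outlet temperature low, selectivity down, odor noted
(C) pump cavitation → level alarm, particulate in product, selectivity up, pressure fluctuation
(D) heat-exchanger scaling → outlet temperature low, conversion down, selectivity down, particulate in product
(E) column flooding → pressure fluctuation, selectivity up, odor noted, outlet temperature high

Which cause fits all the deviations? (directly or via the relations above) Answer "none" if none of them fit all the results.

none

Testing each hypothesis:
(A) catalyst deactivation — does not account for yield down
(B) off-spec feedstock — selectivity down +; odor noted +; outlet temperature low +; particulate in product -; yield down -
(C) pump cavitation — selectivity down -; odor noted -; outlet temperature low -; particulate in product +; yield down -
(D) heat-exchanger scaling — selectivity down +; odor noted -; outlet temperature low +; particulate in product +; yield down -
(E) column flooding — selectivity down -; odor noted +; outlet temperature low -; particulate in product -; yield down -
No candidate is consistent with all observations.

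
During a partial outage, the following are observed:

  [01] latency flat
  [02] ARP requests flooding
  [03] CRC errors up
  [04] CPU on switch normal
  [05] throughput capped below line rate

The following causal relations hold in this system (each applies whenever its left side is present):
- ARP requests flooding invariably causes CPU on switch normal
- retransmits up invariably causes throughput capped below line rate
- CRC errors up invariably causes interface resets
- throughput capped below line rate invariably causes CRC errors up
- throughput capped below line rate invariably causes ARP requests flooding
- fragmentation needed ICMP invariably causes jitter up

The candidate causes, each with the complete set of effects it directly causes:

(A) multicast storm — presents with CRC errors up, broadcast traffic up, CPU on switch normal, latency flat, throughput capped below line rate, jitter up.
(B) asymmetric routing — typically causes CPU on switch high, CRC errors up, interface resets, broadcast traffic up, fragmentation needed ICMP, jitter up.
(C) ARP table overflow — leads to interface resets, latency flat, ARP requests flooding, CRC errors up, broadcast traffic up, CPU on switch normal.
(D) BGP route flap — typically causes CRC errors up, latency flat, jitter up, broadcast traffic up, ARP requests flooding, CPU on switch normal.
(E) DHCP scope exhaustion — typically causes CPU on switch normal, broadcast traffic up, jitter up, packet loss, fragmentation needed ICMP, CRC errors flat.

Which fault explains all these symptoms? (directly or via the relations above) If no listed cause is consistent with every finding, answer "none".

For each candidate, compare predicted effects to what was observed:
(A) multicast storm — latency flat +; ARP requests flooding + (through throughput capped below line rate → ARP requests flooding); CRC errors up +; CPU on switch normal +; throughput capped below line rate +
(B) asymmetric routing — latency flat -; ARP requests flooding -; CRC errors up +; CPU on switch normal -; throughput capped below line rate -
(C) ARP table overflow — latency flat +; ARP requests flooding +; CRC errors up +; CPU on switch normal +; throughput capped below line rate -
(D) BGP route flap — does not account for throughput capped below line rate
(E) DHCP scope exhaustion — latency flat -; ARP requests flooding -; CRC errors up -; CPU on switch normal +; throughput capped below line rate -
Only (A) is consistent with every observation.

A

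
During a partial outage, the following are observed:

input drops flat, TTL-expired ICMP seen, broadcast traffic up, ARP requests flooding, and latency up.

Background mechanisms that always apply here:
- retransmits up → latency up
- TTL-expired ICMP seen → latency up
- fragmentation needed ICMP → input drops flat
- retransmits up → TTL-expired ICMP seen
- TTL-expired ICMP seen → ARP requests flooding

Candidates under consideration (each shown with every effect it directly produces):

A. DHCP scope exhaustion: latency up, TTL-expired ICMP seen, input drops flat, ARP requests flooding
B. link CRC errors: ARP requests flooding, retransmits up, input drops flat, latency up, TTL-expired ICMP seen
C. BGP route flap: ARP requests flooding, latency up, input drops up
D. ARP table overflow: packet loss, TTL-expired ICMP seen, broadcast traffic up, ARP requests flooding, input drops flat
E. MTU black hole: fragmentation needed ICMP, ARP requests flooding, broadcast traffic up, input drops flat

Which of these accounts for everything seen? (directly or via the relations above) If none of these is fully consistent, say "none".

D

Per-candidate check:
(A) DHCP scope exhaustion — does not account for broadcast traffic up
(B) link CRC errors — input drops flat match; TTL-expired ICMP seen match; broadcast traffic up miss; ARP requests flooding match; latency up match
(C) BGP route flap — input drops flat miss; TTL-expired ICMP seen miss; broadcast traffic up miss; ARP requests flooding match; latency up match
(D) ARP table overflow — accounts for every observation (latency up by TTL-expired ICMP seen → latency up)
(E) MTU black hole — input drops flat match; TTL-expired ICMP seen miss; broadcast traffic up match; ARP requests flooding match; latency up miss
Only (D) is consistent with every observation.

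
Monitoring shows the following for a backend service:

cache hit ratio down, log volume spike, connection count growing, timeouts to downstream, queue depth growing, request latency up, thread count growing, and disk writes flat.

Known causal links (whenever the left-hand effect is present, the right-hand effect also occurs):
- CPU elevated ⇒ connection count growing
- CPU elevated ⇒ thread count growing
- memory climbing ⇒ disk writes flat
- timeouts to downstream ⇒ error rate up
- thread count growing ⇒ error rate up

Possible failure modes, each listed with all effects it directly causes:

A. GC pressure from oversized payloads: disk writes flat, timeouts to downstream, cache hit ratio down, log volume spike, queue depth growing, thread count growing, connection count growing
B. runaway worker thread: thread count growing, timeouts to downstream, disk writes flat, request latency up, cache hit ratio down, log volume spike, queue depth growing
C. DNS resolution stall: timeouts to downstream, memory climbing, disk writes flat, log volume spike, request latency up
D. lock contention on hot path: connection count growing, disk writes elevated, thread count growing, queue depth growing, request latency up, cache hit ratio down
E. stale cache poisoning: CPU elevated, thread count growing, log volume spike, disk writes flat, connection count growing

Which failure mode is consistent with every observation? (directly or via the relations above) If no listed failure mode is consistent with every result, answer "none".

none

Testing each hypothesis:
(A) GC pressure from oversized payloads — cache hit ratio down ✓; log volume spike ✓; connection count growing ✓; timeouts to downstream ✓; queue depth growing ✓; request latency up ✗; thread count growing ✓; disk writes flat ✓
(B) runaway worker thread — does not account for connection count growing
(C) DNS resolution stall — does not account for cache hit ratio down, connection count growing, queue depth growing, thread count growing
(D) lock contention on hot path — cache hit ratio down ✓; log volume spike ✗; connection count growing ✓; timeouts to downstream ✗; queue depth growing ✓; request latency up ✓; thread count growing ✓; disk writes flat ✗
(E) stale cache poisoning — does not account for cache hit ratio down, timeouts to downstream, queue depth growing, request latency up
None of the listed candidates fits everything.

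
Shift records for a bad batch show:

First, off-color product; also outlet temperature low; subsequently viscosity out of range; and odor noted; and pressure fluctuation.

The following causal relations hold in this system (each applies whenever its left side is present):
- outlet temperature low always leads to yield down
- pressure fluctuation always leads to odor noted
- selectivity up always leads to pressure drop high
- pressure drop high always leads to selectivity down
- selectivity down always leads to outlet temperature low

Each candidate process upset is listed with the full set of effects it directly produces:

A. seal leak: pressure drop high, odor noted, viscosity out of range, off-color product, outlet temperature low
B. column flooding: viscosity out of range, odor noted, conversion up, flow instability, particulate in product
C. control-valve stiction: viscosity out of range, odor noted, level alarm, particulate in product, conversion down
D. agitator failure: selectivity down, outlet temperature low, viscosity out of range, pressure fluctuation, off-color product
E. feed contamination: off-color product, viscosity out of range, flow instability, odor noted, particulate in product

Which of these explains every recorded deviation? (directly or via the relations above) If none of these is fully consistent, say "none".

D

For each candidate, compare predicted effects to what was observed:
(A) seal leak — does not account for pressure fluctuation
(B) column flooding — off-color product -; outlet temperature low -; viscosity out of range +; odor noted +; pressure fluctuation -
(C) control-valve stiction — does not account for off-color product, outlet temperature low, pressure fluctuation
(D) agitator failure — off-color product +; outlet temperature low +; viscosity out of range +; odor noted + (via pressure fluctuation → odor noted); pressure fluctuation +
(E) feed contamination — does not account for outlet temperature low, pressure fluctuation
Only (D) is consistent with every observation.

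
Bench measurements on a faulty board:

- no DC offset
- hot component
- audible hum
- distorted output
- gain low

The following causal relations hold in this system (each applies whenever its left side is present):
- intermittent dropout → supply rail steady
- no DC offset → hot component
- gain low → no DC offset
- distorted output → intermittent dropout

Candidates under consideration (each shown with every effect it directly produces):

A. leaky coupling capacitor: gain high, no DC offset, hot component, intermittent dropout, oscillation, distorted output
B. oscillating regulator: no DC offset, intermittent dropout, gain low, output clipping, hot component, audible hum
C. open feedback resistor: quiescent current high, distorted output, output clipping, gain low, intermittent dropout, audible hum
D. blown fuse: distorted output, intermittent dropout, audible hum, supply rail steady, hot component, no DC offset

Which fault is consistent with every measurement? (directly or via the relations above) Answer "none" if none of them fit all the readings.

Testing each hypothesis:
(A) leaky coupling capacitor — fails on audible hum, gain low (predicts gain high, not gain low)
(B) oscillating regulator — no DC offset yes; hot component yes; audible hum yes; distorted output NO; gain low yes
(C) open feedback resistor — accounts for every observation (no DC offset by gain low → no DC offset)
(D) blown fuse — no DC offset yes; hot component yes; audible hum yes; distorted output yes; gain low NO
(C) alone accounts for all the evidence.

C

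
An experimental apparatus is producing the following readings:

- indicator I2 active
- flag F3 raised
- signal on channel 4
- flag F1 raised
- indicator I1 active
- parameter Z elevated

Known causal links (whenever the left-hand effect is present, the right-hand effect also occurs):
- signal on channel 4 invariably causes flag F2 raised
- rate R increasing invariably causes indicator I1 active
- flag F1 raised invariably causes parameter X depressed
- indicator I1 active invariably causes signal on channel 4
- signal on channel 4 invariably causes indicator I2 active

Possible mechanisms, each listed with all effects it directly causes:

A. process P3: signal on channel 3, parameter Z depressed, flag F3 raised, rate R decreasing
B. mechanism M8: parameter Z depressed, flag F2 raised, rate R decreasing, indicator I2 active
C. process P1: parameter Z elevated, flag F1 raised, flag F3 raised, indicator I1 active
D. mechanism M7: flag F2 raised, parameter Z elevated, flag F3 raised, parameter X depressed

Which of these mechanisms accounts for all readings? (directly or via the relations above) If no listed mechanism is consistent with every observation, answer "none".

C

Testing each hypothesis:
(A) process P3 — indicator I2 active ✗; flag F3 raised ✓; signal on channel 4 ✗; flag F1 raised ✗; indicator I1 active ✗; parameter Z elevated ✗
(B) mechanism M8 — fails on flag F3 raised, signal on channel 4, flag F1 raised, indicator I1 active, parameter Z elevated (predicts parameter Z depressed, not parameter Z elevated)
(C) process P1 — accounts for every observation (indicator I2 active through indicator I1 active → signal on channel 4 → indicator I2 active)
(D) mechanism M7 — indicator I2 active ✗; flag F3 raised ✓; signal on channel 4 ✗; flag F1 raised ✗; indicator I1 active ✗; parameter Z elevated ✓
(C) is the only candidate with no mismatches.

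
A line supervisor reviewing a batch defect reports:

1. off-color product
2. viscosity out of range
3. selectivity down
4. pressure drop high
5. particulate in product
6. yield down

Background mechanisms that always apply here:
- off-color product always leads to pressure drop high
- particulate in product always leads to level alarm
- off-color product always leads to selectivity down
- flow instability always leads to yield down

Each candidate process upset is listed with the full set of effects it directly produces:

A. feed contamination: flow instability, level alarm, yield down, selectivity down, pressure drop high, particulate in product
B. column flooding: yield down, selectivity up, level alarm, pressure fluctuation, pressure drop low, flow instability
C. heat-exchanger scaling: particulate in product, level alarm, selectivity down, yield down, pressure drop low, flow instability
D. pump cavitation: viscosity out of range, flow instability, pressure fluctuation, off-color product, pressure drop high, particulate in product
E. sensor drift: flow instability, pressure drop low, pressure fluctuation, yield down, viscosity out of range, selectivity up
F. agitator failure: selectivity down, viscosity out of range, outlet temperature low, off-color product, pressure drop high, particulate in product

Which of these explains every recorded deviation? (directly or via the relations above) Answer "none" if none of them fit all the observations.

Testing each hypothesis:
(A) feed contamination — off-color product ✗; viscosity out of range ✗; selectivity down ✓; pressure drop high ✓; particulate in product ✓; yield down ✓
(B) column flooding — fails on off-color product, viscosity out of range, selectivity down, pressure drop high, particulate in product (predicts selectivity up, not selectivity down; predicts pressure drop low, not pressure drop high)
(C) heat-exchanger scaling — fails on off-color product, viscosity out of range, pressure drop high (predicts pressure drop low, not pressure drop high)
(D) pump cavitation — off-color product ✓; viscosity out of range ✓; selectivity down ✓ (by off-color product → selectivity down); pressure drop high ✓; particulate in product ✓; yield down ✓ (by flow instability → yield down)
(E) sensor drift — off-color product ✗; viscosity out of range ✓; selectivity down ✗; pressure drop high ✗; particulate in product ✗; yield down ✓
(F) agitator failure — off-color product ✓; viscosity out of range ✓; selectivity down ✓; pressure drop high ✓; particulate in product ✓; yield down ✗
Only (D) is consistent with every observation.

D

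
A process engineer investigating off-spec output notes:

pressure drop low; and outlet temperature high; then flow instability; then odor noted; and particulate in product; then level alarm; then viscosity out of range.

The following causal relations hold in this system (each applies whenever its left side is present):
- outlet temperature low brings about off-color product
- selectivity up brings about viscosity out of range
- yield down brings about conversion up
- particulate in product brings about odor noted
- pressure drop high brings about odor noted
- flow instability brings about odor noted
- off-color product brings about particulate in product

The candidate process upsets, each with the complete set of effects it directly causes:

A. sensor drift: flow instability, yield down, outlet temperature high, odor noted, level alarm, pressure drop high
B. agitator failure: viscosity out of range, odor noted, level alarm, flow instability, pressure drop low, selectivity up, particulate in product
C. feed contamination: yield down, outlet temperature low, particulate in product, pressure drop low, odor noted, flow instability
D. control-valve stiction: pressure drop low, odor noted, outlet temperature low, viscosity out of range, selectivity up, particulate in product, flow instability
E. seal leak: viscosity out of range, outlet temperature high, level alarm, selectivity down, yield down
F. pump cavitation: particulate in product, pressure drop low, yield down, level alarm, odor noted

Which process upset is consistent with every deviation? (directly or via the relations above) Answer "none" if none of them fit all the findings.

none

Per-candidate check:
(A) sensor drift — pressure drop low NO; outlet temperature high yes; flow instability yes; odor noted yes; particulate in product NO; level alarm yes; viscosity out of range NO
(B) agitator failure — does not account for outlet temperature high
(C) feed contamination — fails on outlet temperature high, level alarm, viscosity out of range (predicts outlet temperature low, not outlet temperature high)
(D) control-valve stiction — pressure drop low yes; outlet temperature high NO; flow instability yes; odor noted yes; particulate in product yes; level alarm NO; viscosity out of range yes
(E) seal leak — pressure drop low NO; outlet temperature high yes; flow instability NO; odor noted NO; particulate in product NO; level alarm yes; viscosity out of range yes
(F) pump cavitation — pressure drop low yes; outlet temperature high NO; flow instability NO; odor noted yes; particulate in product yes; level alarm yes; viscosity out of range NO
No candidate is consistent with all observations.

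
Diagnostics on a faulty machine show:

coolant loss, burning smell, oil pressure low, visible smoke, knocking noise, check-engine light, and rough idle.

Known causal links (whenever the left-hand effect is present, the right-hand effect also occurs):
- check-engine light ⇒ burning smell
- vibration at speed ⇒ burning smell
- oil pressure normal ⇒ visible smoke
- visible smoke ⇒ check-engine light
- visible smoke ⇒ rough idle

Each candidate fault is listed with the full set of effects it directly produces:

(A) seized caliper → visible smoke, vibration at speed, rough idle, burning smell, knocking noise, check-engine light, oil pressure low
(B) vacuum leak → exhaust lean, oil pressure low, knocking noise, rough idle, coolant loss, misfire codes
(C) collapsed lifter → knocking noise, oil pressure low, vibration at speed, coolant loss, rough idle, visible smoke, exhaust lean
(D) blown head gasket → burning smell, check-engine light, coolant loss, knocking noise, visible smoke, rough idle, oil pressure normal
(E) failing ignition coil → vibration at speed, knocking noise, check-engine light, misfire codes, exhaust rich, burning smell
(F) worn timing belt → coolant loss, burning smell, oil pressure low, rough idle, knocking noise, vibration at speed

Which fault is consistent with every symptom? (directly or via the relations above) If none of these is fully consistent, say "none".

Testing each hypothesis:
(A) seized caliper — does not account for coolant loss
(B) vacuum leak — does not account for burning smell, visible smoke, check-engine light
(C) collapsed lifter — accounts for every observation (burning smell through vibration at speed → burning smell)
(D) blown head gasket — coolant loss yes; burning smell yes; oil pressure low NO; visible smoke yes; knocking noise yes; check-engine light yes; rough idle yes
(E) failing ignition coil — coolant loss NO; burning smell yes; oil pressure low NO; visible smoke NO; knocking noise yes; check-engine light yes; rough idle NO
(F) worn timing belt — coolant loss yes; burning smell yes; oil pressure low yes; visible smoke NO; knocking noise yes; check-engine light NO; rough idle yes
(C) alone accounts for all the evidence.

C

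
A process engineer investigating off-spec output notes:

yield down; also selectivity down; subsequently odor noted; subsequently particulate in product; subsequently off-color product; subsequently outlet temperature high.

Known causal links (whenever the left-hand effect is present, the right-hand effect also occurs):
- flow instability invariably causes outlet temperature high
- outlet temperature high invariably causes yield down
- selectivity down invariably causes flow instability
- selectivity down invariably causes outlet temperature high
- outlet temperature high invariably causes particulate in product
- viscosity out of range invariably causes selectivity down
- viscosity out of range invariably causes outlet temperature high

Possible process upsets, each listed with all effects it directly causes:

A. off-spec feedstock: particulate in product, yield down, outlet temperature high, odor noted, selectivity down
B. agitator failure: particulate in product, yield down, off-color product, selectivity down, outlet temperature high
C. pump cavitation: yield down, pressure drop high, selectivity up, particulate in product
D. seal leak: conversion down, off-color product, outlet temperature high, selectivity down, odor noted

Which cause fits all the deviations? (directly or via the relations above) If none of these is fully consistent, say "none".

Testing each hypothesis:
(A) off-spec feedstock — yield down match; selectivity down match; odor noted match; particulate in product match; off-color product miss; outlet temperature high match
(B) agitator failure — does not account for odor noted
(C) pump cavitation — yield down match; selectivity down miss; odor noted miss; particulate in product match; off-color product miss; outlet temperature high miss
(D) seal leak — yield down match (via outlet temperature high → yield down); selectivity down match; odor noted match; particulate in product match (via outlet temperature high → particulate in product); off-color product match; outlet temperature high match
(D) is the only candidate with no mismatches.

D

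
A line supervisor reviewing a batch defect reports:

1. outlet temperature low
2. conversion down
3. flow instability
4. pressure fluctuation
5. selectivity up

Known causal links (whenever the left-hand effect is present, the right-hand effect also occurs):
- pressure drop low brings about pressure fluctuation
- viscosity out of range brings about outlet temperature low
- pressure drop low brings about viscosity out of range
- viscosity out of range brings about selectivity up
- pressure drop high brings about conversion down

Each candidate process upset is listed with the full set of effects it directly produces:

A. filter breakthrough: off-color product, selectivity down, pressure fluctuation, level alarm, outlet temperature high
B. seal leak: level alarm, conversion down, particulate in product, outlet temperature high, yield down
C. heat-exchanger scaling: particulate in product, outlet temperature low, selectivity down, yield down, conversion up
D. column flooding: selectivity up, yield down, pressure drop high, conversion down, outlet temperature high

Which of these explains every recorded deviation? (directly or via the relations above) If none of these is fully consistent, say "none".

Checking each candidate against the observations:
(A) filter breakthrough — outlet temperature low ✗; conversion down ✗; flow instability ✗; pressure fluctuation ✓; selectivity up ✗
(B) seal leak — outlet temperature low ✗; conversion down ✓; flow instability ✗; pressure fluctuation ✗; selectivity up ✗
(C) heat-exchanger scaling — fails on conversion down, flow instability, pressure fluctuation, selectivity up (predicts conversion up, not conversion down; predicts selectivity down, not selectivity up)
(D) column flooding — outlet temperature low ✗; conversion down ✓; flow instability ✗; pressure fluctuation ✗; selectivity up ✓
No candidate is consistent with all observations.

none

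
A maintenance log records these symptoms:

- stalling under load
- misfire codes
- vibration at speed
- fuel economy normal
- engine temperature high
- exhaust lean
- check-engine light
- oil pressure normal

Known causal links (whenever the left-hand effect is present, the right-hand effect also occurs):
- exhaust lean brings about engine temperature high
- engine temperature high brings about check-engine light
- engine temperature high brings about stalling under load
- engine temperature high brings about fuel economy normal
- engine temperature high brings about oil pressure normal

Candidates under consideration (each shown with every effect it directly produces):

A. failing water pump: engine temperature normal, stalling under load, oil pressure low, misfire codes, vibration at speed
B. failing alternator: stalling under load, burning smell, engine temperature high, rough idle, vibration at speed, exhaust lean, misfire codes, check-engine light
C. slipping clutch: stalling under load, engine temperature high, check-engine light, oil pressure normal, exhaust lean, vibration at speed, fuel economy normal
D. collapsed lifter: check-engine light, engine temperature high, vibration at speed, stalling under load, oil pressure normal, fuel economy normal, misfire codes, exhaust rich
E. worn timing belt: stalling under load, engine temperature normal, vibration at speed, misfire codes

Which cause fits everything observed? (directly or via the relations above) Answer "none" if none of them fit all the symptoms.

B

For each candidate, compare predicted effects to what was observed:
(A) failing water pump — fails on fuel economy normal, engine temperature high, exhaust lean, check-engine light, oil pressure normal (predicts engine temperature normal, not engine temperature high; predicts oil pressure low, not oil pressure normal)
(B) failing alternator — stalling under load yes; misfire codes yes; vibration at speed yes; fuel economy normal yes (via engine temperature high → fuel economy normal); engine temperature high yes; exhaust lean yes; check-engine light yes; oil pressure normal yes (via engine temperature high → oil pressure normal)
(C) slipping clutch — stalling under load yes; misfire codes NO; vibration at speed yes; fuel economy normal yes; engine temperature high yes; exhaust lean yes; check-engine light yes; oil pressure normal yes
(D) collapsed lifter — stalling under load yes; misfire codes yes; vibration at speed yes; fuel economy normal yes; engine temperature high yes; exhaust lean NO; check-engine light yes; oil pressure normal yes
(E) worn timing belt — stalling under load yes; misfire codes yes; vibration at speed yes; fuel economy normal NO; engine temperature high NO; exhaust lean NO; check-engine light NO; oil pressure normal NO
(B) is the only candidate with no mismatches.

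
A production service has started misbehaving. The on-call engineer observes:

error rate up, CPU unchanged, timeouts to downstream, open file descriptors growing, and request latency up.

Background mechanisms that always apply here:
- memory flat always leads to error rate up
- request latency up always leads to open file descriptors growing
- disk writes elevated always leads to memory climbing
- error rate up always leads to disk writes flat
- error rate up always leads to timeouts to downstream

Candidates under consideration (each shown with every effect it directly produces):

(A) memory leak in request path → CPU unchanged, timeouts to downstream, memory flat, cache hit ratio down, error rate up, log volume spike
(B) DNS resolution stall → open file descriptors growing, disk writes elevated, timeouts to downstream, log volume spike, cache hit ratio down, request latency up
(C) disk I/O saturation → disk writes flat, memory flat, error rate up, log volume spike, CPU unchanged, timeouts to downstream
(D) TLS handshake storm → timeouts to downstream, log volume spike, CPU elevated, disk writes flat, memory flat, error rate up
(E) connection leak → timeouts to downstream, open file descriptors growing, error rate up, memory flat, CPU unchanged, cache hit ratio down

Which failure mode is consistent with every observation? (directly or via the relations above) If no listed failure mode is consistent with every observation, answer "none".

Checking each candidate against the observations:
(A) memory leak in request path — error rate up yes; CPU unchanged yes; timeouts to downstream yes; open file descriptors growing NO; request latency up NO
(B) DNS resolution stall — error rate up NO; CPU unchanged NO; timeouts to downstream yes; open file descriptors growing yes; request latency up yes
(C) disk I/O saturation — does not account for open file descriptors growing, request latency up
(D) TLS handshake storm — error rate up yes; CPU unchanged NO; timeouts to downstream yes; open file descriptors growing NO; request latency up NO
(E) connection leak — error rate up yes; CPU unchanged yes; timeouts to downstream yes; open file descriptors growing yes; request latency up NO
No candidate is consistent with all observations.

none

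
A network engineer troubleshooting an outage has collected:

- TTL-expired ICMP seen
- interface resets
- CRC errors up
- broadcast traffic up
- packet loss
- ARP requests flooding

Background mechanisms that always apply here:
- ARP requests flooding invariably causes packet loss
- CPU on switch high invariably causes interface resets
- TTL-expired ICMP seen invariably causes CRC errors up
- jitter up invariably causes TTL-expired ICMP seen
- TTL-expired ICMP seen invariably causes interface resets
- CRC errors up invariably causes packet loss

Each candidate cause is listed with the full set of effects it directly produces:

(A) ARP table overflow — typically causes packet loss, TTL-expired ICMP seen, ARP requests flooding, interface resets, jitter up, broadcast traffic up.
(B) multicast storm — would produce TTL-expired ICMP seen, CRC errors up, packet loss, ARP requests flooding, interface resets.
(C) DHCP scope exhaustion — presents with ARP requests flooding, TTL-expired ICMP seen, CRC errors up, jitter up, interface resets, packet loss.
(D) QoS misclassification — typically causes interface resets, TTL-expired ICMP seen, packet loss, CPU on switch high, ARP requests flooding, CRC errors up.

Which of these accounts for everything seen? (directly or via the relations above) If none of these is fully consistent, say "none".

A

For each candidate, compare predicted effects to what was observed:
(A) ARP table overflow — TTL-expired ICMP seen yes; interface resets yes; CRC errors up yes (through TTL-expired ICMP seen → CRC errors up); broadcast traffic up yes; packet loss yes; ARP requests flooding yes
(B) multicast storm — TTL-expired ICMP seen yes; interface resets yes; CRC errors up yes; broadcast traffic up NO; packet loss yes; ARP requests flooding yes
(C) DHCP scope exhaustion — does not account for broadcast traffic up
(D) QoS misclassification — TTL-expired ICMP seen yes; interface resets yes; CRC errors up yes; broadcast traffic up NO; packet loss yes; ARP requests flooding yes
(A) is the only candidate with no mismatches.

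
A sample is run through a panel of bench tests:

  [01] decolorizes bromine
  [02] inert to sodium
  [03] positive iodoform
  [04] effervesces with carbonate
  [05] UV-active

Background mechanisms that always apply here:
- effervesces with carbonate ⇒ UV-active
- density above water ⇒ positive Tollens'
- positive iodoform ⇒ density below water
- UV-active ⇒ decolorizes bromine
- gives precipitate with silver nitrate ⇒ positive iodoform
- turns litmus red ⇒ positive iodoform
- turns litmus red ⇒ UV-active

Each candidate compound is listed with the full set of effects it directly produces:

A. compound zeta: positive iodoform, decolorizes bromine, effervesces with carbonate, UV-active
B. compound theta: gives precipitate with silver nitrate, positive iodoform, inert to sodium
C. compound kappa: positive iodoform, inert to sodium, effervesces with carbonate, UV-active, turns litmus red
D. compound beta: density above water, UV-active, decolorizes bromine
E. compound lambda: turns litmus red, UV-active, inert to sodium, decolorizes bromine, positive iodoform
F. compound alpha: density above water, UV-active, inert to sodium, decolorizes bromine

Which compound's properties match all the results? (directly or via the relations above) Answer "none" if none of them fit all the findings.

C

Testing each hypothesis:
(A) compound zeta — decolorizes bromine match; inert to sodium miss; positive iodoform match; effervesces with carbonate match; UV-active match
(B) compound theta — does not account for decolorizes bromine, effervesces with carbonate, UV-active
(C) compound kappa — accounts for every observation (decolorizes bromine by UV-active → decolorizes bromine)
(D) compound beta — decolorizes bromine match; inert to sodium miss; positive iodoform miss; effervesces with carbonate miss; UV-active match
(E) compound lambda — decolorizes bromine match; inert to sodium match; positive iodoform match; effervesces with carbonate miss; UV-active match
(F) compound alpha — decolorizes bromine match; inert to sodium match; positive iodoform miss; effervesces with carbonate miss; UV-active match
Only (C) is consistent with every observation.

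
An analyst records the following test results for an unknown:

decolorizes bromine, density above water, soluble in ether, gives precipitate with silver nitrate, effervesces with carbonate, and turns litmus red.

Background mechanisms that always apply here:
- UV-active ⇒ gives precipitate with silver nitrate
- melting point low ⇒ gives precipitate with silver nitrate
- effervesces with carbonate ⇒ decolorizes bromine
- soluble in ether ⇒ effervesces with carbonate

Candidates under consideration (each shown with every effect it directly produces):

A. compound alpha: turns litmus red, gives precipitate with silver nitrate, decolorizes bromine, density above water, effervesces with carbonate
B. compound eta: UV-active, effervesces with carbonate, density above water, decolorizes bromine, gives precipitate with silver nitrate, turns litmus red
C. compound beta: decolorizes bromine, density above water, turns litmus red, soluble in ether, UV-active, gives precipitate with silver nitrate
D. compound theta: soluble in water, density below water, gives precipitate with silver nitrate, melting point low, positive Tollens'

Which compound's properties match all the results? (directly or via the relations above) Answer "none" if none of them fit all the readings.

Checking each candidate against the observations:
(A) compound alpha — decolorizes bromine yes; density above water yes; soluble in ether NO; gives precipitate with silver nitrate yes; effervesces with carbonate yes; turns litmus red yes
(B) compound eta — decolorizes bromine yes; density above water yes; soluble in ether NO; gives precipitate with silver nitrate yes; effervesces with carbonate yes; turns litmus red yes
(C) compound beta — accounts for every observation (effervesces with carbonate through soluble in ether → effervesces with carbonate)
(D) compound theta — decolorizes bromine NO; density above water NO; soluble in ether NO; gives precipitate with silver nitrate yes; effervesces with carbonate NO; turns litmus red NO
(C) is the only candidate with no mismatches.

C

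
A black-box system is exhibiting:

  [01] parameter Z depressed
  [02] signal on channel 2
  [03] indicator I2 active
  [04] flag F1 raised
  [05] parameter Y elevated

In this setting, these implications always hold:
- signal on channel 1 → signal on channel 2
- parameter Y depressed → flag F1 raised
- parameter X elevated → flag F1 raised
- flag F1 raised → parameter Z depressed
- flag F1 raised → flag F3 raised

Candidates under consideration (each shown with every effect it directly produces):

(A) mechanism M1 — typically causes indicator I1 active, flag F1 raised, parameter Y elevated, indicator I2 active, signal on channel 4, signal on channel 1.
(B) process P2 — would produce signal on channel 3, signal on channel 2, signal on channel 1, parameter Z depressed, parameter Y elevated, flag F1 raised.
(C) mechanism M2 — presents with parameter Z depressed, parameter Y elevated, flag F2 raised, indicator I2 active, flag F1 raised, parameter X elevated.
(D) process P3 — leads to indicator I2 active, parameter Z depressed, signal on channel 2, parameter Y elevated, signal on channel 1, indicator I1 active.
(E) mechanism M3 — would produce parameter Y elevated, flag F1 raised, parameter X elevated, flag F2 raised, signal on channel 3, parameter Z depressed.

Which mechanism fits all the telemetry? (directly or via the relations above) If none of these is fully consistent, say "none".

For each candidate, compare predicted effects to what was observed:
(A) mechanism M1 — accounts for every observation (parameter Z depressed via flag F1 raised → parameter Z depressed)
(B) process P2 — does not account for indicator I2 active
(C) mechanism M2 — does not account for signal on channel 2
(D) process P3 — parameter Z depressed yes; signal on channel 2 yes; indicator I2 active yes; flag F1 raised NO; parameter Y elevated yes
(E) mechanism M3 — parameter Z depressed yes; signal on channel 2 NO; indicator I2 active NO; flag F1 raised yes; parameter Y elevated yes
Only (A) is consistent with every observation.

A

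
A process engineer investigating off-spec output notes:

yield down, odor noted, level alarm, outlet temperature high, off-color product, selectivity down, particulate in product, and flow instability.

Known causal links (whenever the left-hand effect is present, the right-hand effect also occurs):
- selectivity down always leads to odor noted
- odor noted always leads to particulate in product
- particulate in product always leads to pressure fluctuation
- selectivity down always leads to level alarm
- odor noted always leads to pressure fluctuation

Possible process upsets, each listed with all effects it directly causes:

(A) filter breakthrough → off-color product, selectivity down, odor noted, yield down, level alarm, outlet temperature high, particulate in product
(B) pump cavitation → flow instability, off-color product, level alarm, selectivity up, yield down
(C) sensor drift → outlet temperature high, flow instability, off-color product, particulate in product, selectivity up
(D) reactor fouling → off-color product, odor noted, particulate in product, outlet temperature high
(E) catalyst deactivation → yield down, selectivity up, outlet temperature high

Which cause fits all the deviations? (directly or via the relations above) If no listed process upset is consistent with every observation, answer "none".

none

Testing each hypothesis:
(A) filter breakthrough — does not account for flow instability
(B) pump cavitation — yield down ✓; odor noted ✗; level alarm ✓; outlet temperature high ✗; off-color product ✓; selectivity down ✗; particulate in product ✗; flow instability ✓
(C) sensor drift — yield down ✗; odor noted ✗; level alarm ✗; outlet temperature high ✓; off-color product ✓; selectivity down ✗; particulate in product ✓; flow instability ✓
(D) reactor fouling — yield down ✗; odor noted ✓; level alarm ✗; outlet temperature high ✓; off-color product ✓; selectivity down ✗; particulate in product ✓; flow instability ✗
(E) catalyst deactivation — fails on odor noted, level alarm, off-color product, selectivity down, particulate in product, flow instability (predicts selectivity up, not selectivity down)
No candidate is consistent with all observations.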